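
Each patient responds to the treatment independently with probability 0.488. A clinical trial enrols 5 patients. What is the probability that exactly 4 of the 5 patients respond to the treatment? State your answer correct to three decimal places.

X ~ Binomial(n=5, p=0.488).
P(X=4) = C(5,4) · p^4 · (1−p)^1
= 5 · 0.056713 · 0.512 = 0.14518

0.145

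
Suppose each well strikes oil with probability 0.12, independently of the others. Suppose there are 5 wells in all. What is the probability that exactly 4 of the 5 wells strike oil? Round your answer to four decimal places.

X ~ Binomial(n=5, p=0.12).
P(X=4) = C(5,4) · p^4 · (1−p)^1
= 5 · 0.00020736 · 0.88 = 0.000912

0.0009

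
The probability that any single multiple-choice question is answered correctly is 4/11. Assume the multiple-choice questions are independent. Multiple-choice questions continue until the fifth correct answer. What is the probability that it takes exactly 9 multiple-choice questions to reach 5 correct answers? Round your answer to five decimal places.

0.07299

Y = trial on which the fifth success occurs; negative binomial, r=5, p=0.363636.
P(Y=9) = C(8,4) · p^5 · (1−p)^4
= 70 · 0.0063582 · 0.16399 = 0.0729888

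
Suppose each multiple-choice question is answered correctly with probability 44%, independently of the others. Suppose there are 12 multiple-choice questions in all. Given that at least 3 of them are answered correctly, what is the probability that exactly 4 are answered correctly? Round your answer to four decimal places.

X ~ Binomial(12, 0.44). Want P(X=4 | X≥3) = P(X=4) / P(X≥3).
P(X=4) = C(12,4)·0.44^4·0.56^8 = 0.179440
P(X≥3) = 1 − 0.000951 − 0.008968 − 0.038755 = 0.951326
Ratio = 0.179440 / 0.951326 = 0.188621

0.1886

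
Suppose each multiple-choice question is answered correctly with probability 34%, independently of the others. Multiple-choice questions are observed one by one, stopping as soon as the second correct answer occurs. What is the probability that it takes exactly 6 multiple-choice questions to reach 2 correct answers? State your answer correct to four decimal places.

Y = trial on which the second success occurs; negative binomial, r=2, p=0.34.
P(Y=6) = C(5,1) · p^2 · (1−p)^4
= 5 · 0.1156 · 0.18975 = 0.109674

0.1097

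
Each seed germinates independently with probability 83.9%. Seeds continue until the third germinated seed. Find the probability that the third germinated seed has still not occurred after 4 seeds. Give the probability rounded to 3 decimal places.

0.124

Needing more than 4 seeds ⇔ fewer than 3 successes in the first 4. With X ~ Binomial(4, 0.839), P(Y > 4) = P(X ≤ 2).
  k=0: C(4,0)·0.839^0·0.161^4 = 0.00067
  k=1: C(4,1)·0.839^1·0.161^3 = 0.01401
  k=2: C(4,2)·0.839^2·0.161^2 = 0.10948
P(X ≤ 2) = 0.12416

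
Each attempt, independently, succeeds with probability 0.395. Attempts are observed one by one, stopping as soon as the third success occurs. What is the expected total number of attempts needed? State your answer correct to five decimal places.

Y = total attempts until the third success; negative binomial with r=3, p=0.395.
E[Y] = r / p = 3 / 0.395 = 7.5949367

7.59494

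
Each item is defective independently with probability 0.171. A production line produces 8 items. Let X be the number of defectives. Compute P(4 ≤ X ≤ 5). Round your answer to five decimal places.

X ~ Binomial(8, 0.171); P(4 ≤ X ≤ 5) = Σ C(8,k) p^k (1−p)^(8−k) over k:
  k=4: C(8,4)·0.171^4·0.829^4 = 0.0282684
  k=5: C(8,5)·0.171^5·0.829^3 = 0.0046648
Total = 0.0329332

0.03293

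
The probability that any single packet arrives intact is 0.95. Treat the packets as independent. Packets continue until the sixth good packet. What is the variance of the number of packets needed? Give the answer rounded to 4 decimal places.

0.3324

Y = total packets until the sixth success; negative binomial with r=6, p=0.95.
Var(Y) = r(1−p)/p² = 6·0.05 / 0.95² = 0.332410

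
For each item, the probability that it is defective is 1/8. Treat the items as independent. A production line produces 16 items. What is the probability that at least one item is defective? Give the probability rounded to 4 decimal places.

P(at least one) = 1 − P(none) = 1 − (1 − 0.125)^16
= 1 − 0.118067 = 0.881933

0.8819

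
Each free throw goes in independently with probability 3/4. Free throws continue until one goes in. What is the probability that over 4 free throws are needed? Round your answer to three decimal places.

Y = number of free throws to the first success; geometric, p = 0.75.
P(Y > 4) = P(first 4 all fail) = (1−p)^4 = 0.00391

0.004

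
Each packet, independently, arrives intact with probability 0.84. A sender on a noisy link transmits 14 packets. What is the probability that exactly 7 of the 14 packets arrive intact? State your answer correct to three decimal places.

0.003

X ~ Binomial(n=14, p=0.84).
P(X=7) = C(14,7) · p^7 · (1−p)^7
= 3432 · 0.29509 · 2.6844e-06 = 0.00272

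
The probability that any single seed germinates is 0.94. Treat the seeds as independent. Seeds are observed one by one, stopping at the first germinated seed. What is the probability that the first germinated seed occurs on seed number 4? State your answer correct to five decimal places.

Geometric (trials to first success), p = 0.94.
P(Y = 4) = (1−p)^3 · p = 0.000216 · 0.94 = 0.0002030

0.00020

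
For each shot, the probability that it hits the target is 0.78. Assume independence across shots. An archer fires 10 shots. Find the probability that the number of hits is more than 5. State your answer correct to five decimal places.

0.95211

X ~ Binomial(10, 0.78); P(X ≥ 6) = Σ C(10,k) p^k (1−p)^(10−k) over k:
  k=6: C(10,6)·0.78^6·0.22^4 = 0.1107842
  k=7: C(10,7)·0.78^7·0.22^3 = 0.2244458
  k=8: C(10,8)·0.78^8·0.22^2 = 0.2984109
  k=9: C(10,9)·0.78^9·0.22^1 = 0.2351116
  k=10: C(10,10)·0.78^10·0.22^0 = 0.0833578
Total = 0.9521103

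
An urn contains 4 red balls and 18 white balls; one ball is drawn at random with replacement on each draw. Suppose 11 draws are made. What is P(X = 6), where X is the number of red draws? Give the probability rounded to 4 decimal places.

0.0061

X ~ Binomial(n=11, p=0.181818).
P(X=6) = C(11,6) · p^6 · (1−p)^5
= 462 · 3.6126e-05 · 0.36665 = 0.006119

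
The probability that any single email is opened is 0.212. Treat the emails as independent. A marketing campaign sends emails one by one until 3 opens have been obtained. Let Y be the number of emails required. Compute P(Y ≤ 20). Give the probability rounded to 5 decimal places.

Finishing within 20 emails ⇔ at least 3 successes in the first 20. With X ~ Binomial(20, 0.212), P(Y ≤ 20) = 1 − P(X ≤ 2).
  k=0: C(20,0)·0.212^0·0.788^20 = 0.0085217
  k=1: C(20,1)·0.212^1·0.788^19 = 0.0458526
  k=2: C(20,2)·0.212^2·0.788^18 = 0.1171918
1 − 0.1715661 = 0.8284339

0.82843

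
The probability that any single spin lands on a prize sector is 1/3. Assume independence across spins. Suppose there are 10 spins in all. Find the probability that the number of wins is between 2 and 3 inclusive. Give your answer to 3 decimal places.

0.455

X ~ Binomial(10, 0.333333); P(2 ≤ X ≤ 3) = Σ C(10,k) p^k (1−p)^(10−k) over k:
  k=2: C(10,2)·0.333333^2·0.666667^8 = 0.19509
  k=3: C(10,3)·0.333333^3·0.666667^7 = 0.26012
Total = 0.45522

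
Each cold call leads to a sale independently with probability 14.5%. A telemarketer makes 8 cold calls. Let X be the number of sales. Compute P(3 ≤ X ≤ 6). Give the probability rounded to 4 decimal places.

0.0970

X ~ Binomial(8, 0.145); P(3 ≤ X ≤ 6) = Σ C(8,k) p^k (1−p)^(8−k) over k:
  k=3: C(8,3)·0.145^3·0.855^5 = 0.078005
  k=4: C(8,4)·0.145^4·0.855^4 = 0.016536
  k=5: C(8,5)·0.145^5·0.855^3 = 0.002244
  k=6: C(8,6)·0.145^6·0.855^2 = 0.000190
Total = 0.096975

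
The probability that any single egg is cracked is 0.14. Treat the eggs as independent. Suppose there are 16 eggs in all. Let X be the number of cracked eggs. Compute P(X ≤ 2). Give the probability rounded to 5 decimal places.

0.60745

X ~ Binomial(16, 0.14); P(X ≤ 2) = Σ C(16,k) p^k (1−p)^(16−k) over k:
  k=0: C(16,0)·0.14^0·0.86^16 = 0.0895314
  k=1: C(16,1)·0.14^1·0.86^15 = 0.2331980
  k=2: C(16,2)·0.14^2·0.86^14 = 0.2847185
Total = 0.6074478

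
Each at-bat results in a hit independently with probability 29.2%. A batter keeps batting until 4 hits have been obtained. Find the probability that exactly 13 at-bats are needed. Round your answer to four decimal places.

0.0715

Y = trial on which the fourth success occurs; negative binomial, r=4, p=0.292.
P(Y=13) = C(12,3) · p^4 · (1−p)^9
= 220 · 0.0072699 · 0.044699 = 0.071491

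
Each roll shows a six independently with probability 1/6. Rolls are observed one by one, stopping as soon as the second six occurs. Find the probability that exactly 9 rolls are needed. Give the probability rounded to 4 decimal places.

Y = trial on which the second success occurs; negative binomial, r=2, p=0.166667.
P(Y=9) = C(8,1) · p^2 · (1−p)^7
= 8 · 0.027778 · 0.27908 = 0.062018

0.0620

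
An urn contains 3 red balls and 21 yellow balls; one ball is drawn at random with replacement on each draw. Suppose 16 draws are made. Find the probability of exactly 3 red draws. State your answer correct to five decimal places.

X ~ Binomial(n=16, p=0.125).
P(X=3) = C(16,3) · p^3 · (1−p)^13
= 560 · 0.0019531 · 0.17624 = 0.1927626

0.19276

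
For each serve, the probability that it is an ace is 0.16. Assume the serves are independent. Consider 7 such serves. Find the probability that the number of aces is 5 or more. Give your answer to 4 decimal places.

0.0017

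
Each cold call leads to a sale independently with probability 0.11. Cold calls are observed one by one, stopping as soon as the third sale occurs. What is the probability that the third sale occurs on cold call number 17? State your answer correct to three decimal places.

Y = trial on which the third success occurs; negative binomial, r=3, p=0.11.
P(Y=17) = C(16,2) · p^3 · (1−p)^14
= 120 · 0.001331 · 0.19564 = 0.03125

0.031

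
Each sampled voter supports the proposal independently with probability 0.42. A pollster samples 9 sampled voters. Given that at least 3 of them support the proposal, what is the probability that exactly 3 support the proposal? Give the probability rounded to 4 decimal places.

0.2947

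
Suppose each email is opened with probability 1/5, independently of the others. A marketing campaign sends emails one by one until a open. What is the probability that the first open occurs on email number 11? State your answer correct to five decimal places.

0.02147

Geometric (trials to first success), p = 0.20.
P(Y = 11) = (1−p)^10 · p = 0.10737 · 0.20 = 0.0214748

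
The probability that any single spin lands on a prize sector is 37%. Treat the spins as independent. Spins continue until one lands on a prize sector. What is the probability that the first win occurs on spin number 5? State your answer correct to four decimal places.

0.0583

Geometric (trials to first success), p = 0.37.
P(Y = 5) = (1−p)^4 · p = 0.15753 · 0.37 = 0.058286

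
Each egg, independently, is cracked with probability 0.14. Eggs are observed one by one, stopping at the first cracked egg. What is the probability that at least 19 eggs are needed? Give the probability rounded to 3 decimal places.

Y = number of eggs to the first success; geometric, p = 0.14.
P(Y > 18) = P(first 18 all fail) = (1−p)^18 = 0.06622

0.066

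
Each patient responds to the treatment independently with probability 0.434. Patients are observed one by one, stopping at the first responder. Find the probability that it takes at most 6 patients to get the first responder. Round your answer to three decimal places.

0.967

Y = number of patients to the first success; geometric, p = 0.434.
P(Y ≤ 6) = 1 − (1−p)^6 = 1 − 0.03288 = 0.96712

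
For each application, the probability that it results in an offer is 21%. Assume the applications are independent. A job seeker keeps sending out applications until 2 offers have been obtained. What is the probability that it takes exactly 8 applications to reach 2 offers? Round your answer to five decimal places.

Y = trial on which the second success occurs; negative binomial, r=2, p=0.21.
P(Y=8) = C(7,1) · p^2 · (1−p)^6
= 7 · 0.0441 · 0.24309 = 0.0750411

0.07504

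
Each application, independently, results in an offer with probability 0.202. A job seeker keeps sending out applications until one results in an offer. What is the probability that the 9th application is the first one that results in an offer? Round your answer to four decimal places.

Geometric (trials to first success), p = 0.202.
P(Y = 9) = (1−p)^8 · p = 0.16445 · 0.202 = 0.033218

0.0332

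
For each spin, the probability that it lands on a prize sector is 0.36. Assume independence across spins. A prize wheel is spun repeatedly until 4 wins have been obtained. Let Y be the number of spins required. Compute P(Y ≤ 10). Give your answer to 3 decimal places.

0.513

Finishing within 10 spins ⇔ at least 4 successes in the first 10. With X ~ Binomial(10, 0.36), P(Y ≤ 10) = 1 − P(X ≤ 3).
  k=0: C(10,0)·0.36^0·0.64^10 = 0.01153
  k=1: C(10,1)·0.36^1·0.64^9 = 0.06485
  k=2: C(10,2)·0.36^2·0.64^8 = 0.16416
  k=3: C(10,3)·0.36^3·0.64^7 = 0.24623
1 − 0.48677 = 0.51323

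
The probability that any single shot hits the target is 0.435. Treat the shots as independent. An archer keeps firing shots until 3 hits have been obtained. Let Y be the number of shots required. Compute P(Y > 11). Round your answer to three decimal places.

Needing more than 11 shots ⇔ fewer than 3 successes in the first 11. With X ~ Binomial(11, 0.435), P(Y > 11) = P(X ≤ 2).
  k=0: C(11,0)·0.435^0·0.565^11 = 0.00187
  k=1: C(11,1)·0.435^1·0.565^10 = 0.01586
  k=2: C(11,2)·0.435^2·0.565^9 = 0.06106
P(X ≤ 2) = 0.07880

0.079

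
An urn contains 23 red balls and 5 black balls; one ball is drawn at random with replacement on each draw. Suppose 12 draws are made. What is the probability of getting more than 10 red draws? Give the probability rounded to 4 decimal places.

0.3406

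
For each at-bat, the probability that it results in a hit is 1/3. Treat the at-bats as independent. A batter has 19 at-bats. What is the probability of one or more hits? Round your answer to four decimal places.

P(at least one) = 1 − P(none) = 1 − (1 − 0.333333)^19
= 1 − 0.000451 = 0.999549

0.9995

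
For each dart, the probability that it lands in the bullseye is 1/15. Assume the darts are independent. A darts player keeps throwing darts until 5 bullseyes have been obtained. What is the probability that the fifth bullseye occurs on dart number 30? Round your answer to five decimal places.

Y = trial on which the fifth success occurs; negative binomial, r=5, p=0.066667.
P(Y=30) = C(29,4) · p^5 · (1−p)^25
= 23751 · 1.3169e-06 · 0.1782 = 0.0055737

0.00557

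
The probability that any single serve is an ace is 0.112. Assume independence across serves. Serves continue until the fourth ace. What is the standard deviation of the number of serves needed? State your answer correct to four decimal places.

Y = total serves until the fourth success; negative binomial with r=4, p=0.112.
SD(Y) = √[r(1−p)/p²] = √(283.163265) = 16.827456

16.8275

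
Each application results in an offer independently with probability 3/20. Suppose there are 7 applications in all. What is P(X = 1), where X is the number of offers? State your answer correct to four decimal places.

0.3960

X ~ Binomial(n=7, p=0.15).
P(X=1) = C(7,1) · p^1 · (1−p)^6
= 7 · 0.15 · 0.37715 = 0.396007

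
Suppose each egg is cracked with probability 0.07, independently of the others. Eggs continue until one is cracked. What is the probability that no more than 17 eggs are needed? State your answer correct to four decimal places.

0.7088

Y = number of eggs to the first success; geometric, p = 0.07.
P(Y ≤ 17) = 1 − (1−p)^17 = 1 − 0.291213 = 0.708787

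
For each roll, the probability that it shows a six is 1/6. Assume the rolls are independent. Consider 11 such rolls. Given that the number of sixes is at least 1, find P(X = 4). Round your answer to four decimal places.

0.0821

X ~ Binomial(11, 0.166667). Want P(X=4 | X≥1) = P(X=4) / P(X≥1).
P(X=4) = C(11,4)·0.166667^4·0.833333^7 = 0.071062
P(X≥1) = 1 − 0.134588 = 0.865412
Ratio = 0.071062 / 0.865412 = 0.082114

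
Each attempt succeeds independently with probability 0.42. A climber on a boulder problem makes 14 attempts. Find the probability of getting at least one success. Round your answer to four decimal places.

0.9995

P(at least one) = 1 − P(none) = 1 − (1 − 0.42)^14
= 1 − 0.000488 = 0.999512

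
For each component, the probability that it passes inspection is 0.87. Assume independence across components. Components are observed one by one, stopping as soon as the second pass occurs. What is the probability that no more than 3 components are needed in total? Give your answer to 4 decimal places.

Finishing within 3 components ⇔ at least 2 successes in the first 3. With X ~ Binomial(3, 0.87), P(Y ≤ 3) = 1 − P(X ≤ 1).
  k=0: C(3,0)·0.87^0·0.13^3 = 0.002197
  k=1: C(3,1)·0.87^1·0.13^2 = 0.044109
1 − 0.046306 = 0.953694

0.9537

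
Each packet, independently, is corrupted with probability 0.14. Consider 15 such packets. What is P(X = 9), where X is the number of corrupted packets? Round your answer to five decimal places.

0.00004

X ~ Binomial(n=15, p=0.14).
P(X=9) = C(15,9) · p^9 · (1−p)^6
= 5005 · 2.0661e-08 · 0.40457 = 0.0000418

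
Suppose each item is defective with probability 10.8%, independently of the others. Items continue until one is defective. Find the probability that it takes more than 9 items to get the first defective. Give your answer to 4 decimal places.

Y = number of items to the first success; geometric, p = 0.108.
P(Y > 9) = P(first 9 all fail) = (1−p)^9 = 0.357506

0.3575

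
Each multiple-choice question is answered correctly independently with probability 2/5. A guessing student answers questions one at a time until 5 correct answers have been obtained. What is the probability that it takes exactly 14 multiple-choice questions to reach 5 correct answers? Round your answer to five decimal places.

0.07378

Y = trial on which the fifth success occurs; negative binomial, r=5, p=0.40.
P(Y=14) = C(13,4) · p^5 · (1−p)^9
= 715 · 0.01024 · 0.010078 = 0.0737849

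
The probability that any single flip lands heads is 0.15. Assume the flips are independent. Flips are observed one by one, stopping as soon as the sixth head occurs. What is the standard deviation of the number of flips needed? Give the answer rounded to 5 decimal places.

Y = total flips until the sixth success; negative binomial with r=6, p=0.15.
SD(Y) = √[r(1−p)/p²] = √(226.6666667) = 15.0554531

15.05545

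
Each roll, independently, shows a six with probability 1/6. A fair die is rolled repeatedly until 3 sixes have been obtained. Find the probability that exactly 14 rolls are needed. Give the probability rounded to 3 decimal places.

0.049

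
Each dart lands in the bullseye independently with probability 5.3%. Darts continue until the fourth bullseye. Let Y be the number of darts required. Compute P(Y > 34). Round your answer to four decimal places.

0.8963

Needing more than 34 darts ⇔ fewer than 4 successes in the first 34. With X ~ Binomial(34, 0.053), P(Y > 34) = P(X ≤ 3).
  k=0: C(34,0)·0.053^0·0.947^34 = 0.157000
  k=1: C(34,1)·0.053^1·0.947^33 = 0.298747
  k=2: C(34,2)·0.053^2·0.947^32 = 0.275876
  k=3: C(34,3)·0.053^3·0.947^31 = 0.164690
P(X ≤ 3) = 0.896314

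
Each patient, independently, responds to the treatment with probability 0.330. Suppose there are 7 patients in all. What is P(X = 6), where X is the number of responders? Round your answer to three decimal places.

0.006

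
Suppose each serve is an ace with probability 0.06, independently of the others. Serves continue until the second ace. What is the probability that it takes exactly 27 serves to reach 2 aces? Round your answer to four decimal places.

0.0199

Y = trial on which the second success occurs; negative binomial, r=2, p=0.06.
P(Y=27) = C(26,1) · p^2 · (1−p)^25
= 26 · 0.0036 · 0.21291 = 0.019928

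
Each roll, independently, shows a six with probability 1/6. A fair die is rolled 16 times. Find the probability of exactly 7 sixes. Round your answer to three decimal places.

0.008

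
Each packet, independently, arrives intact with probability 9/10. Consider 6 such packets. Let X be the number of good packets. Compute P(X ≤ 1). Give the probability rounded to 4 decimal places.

0.0001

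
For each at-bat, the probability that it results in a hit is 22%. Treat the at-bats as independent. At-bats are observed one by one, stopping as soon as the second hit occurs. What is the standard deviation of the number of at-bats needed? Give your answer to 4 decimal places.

5.6773

Y = total at-bats until the second success; negative binomial with r=2, p=0.22.
SD(Y) = √[r(1−p)/p²] = √(32.231405) = 5.677271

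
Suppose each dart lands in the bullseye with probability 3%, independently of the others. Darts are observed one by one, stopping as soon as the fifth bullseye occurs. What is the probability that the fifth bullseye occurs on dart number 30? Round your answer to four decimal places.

0.0003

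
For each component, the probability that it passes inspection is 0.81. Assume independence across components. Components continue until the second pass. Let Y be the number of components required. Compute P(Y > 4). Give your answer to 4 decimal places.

Needing more than 4 components ⇔ fewer than 2 successes in the first 4. With X ~ Binomial(4, 0.81), P(Y > 4) = P(X ≤ 1).
  k=0: C(4,0)·0.81^0·0.19^4 = 0.001303
  k=1: C(4,1)·0.81^1·0.19^3 = 0.022223
P(X ≤ 1) = 0.023526

0.0235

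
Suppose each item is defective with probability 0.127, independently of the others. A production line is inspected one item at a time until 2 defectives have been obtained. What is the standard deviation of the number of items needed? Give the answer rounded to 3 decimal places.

10.404

Y = total items until the second success; negative binomial with r=2, p=0.127.
SD(Y) = √[r(1−p)/p²] = √(108.25222) = 10.40443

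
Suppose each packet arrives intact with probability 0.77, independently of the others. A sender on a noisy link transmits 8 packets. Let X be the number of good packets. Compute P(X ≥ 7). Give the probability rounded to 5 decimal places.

0.41887

X ~ Binomial(8, 0.77); P(X ≥ 7) = Σ C(8,k) p^k (1−p)^(8−k) over k:
  k=7: C(8,7)·0.77^7·0.23^1 = 0.2952928
  k=8: C(8,8)·0.77^8·0.23^0 = 0.1235736
Total = 0.4188665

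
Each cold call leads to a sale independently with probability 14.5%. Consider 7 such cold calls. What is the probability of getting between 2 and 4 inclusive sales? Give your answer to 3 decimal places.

X ~ Binomial(7, 0.145); P(2 ≤ X ≤ 4) = Σ C(7,k) p^k (1−p)^(7−k) over k:
  k=2: C(7,2)·0.145^2·0.855^5 = 0.20174
  k=3: C(7,3)·0.145^3·0.855^4 = 0.05702
  k=4: C(7,4)·0.145^4·0.855^3 = 0.00967
Total = 0.26843

0.268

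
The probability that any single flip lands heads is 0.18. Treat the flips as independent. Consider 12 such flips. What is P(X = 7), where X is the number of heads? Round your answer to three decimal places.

X ~ Binomial(n=12, p=0.18).
P(X=7) = C(12,7) · p^7 · (1−p)^5
= 792 · 6.1222e-06 · 0.37074 = 0.00180

0.002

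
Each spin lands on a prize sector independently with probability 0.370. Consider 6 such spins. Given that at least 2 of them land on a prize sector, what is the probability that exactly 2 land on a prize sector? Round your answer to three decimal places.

X ~ Binomial(6, 0.37). Want P(X=2 | X≥2) = P(X=2) / P(X≥2).
P(X=2) = C(6,2)·0.37^2·0.63^4 = 0.32349
P(X≥2) = 1 − 0.06252 − 0.22032 = 0.71716
Ratio = 0.32349 / 0.71716 = 0.45107

0.451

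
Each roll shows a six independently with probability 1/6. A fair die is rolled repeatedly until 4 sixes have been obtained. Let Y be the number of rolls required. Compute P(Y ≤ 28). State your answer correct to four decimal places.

0.7093

Finishing within 28 rolls ⇔ at least 4 successes in the first 28. With X ~ Binomial(28, 0.166667), P(Y ≤ 28) = 1 − P(X ≤ 3).
  k=0: C(28,0)·0.166667^0·0.833333^28 = 0.006066
  k=1: C(28,1)·0.166667^1·0.833333^27 = 0.033971
  k=2: C(28,2)·0.166667^2·0.833333^26 = 0.091723
  k=3: C(28,3)·0.166667^3·0.833333^25 = 0.158986
1 − 0.290746 = 0.709254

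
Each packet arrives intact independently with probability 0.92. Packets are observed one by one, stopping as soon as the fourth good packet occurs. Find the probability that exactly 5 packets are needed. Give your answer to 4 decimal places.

Y = trial on which the fourth success occurs; negative binomial, r=4, p=0.92.
P(Y=5) = C(4,3) · p^4 · (1−p)^1
= 4 · 0.71639 · 0.08 = 0.229246

0.2292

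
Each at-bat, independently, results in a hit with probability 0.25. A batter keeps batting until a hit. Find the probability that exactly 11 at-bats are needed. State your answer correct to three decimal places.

0.014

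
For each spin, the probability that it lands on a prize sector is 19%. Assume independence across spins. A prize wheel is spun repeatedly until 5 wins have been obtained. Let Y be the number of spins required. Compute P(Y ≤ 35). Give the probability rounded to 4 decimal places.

0.8215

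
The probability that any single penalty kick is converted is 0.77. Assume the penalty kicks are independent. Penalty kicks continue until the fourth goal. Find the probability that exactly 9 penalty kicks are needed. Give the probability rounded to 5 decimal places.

0.01267

Y = trial on which the fourth success occurs; negative binomial, r=4, p=0.77.
P(Y=9) = C(8,3) · p^4 · (1−p)^5
= 56 · 0.35153 · 0.00064363 = 0.0126704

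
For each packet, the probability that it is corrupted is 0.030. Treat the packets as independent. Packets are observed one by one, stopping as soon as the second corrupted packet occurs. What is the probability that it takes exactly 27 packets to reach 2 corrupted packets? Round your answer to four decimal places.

Y = trial on which the second success occurs; negative binomial, r=2, p=0.03.
P(Y=27) = C(26,1) · p^2 · (1−p)^25
= 26 · 0.0009 · 0.46697 = 0.010927

0.0109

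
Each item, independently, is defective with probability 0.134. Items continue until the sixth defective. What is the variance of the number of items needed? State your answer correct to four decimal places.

289.3740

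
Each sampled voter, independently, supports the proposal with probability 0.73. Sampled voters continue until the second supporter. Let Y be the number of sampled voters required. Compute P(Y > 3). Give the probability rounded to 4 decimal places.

Needing more than 3 sampled voters ⇔ fewer than 2 successes in the first 3. With X ~ Binomial(3, 0.73), P(Y > 3) = P(X ≤ 1).
  k=0: C(3,0)·0.73^0·0.27^3 = 0.019683
  k=1: C(3,1)·0.73^1·0.27^2 = 0.159651
P(X ≤ 1) = 0.179334

0.1793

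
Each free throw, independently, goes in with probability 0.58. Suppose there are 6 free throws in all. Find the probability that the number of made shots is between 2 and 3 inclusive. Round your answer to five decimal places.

0.44613

X ~ Binomial(6, 0.58); P(2 ≤ X ≤ 3) = Σ C(6,k) p^k (1−p)^(6−k) over k:
  k=2: C(6,2)·0.58^2·0.42^4 = 0.1570162
  k=3: C(6,3)·0.58^3·0.42^3 = 0.2891092
Total = 0.4461253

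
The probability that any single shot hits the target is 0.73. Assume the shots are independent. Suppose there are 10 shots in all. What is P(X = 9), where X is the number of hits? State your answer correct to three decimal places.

0.159

X ~ Binomial(n=10, p=0.73).
P(X=9) = C(10,9) · p^9 · (1−p)^1
= 10 · 0.058872 · 0.27 = 0.15895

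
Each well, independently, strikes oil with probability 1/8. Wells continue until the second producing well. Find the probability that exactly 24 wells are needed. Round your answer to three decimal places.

Y = trial on which the second success occurs; negative binomial, r=2, p=0.125.
P(Y=24) = C(23,1) · p^2 · (1−p)^22
= 23 · 0.015625 · 0.052988 = 0.01904

0.019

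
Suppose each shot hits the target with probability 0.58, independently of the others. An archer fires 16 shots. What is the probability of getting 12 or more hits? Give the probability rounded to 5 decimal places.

0.12933

X ~ Binomial(16, 0.58); P(X ≥ 12) = Σ C(16,k) p^k (1−p)^(16−k) over k:
  k=12: C(16,12)·0.58^12·0.42^4 = 0.0820738
  k=13: C(16,13)·0.58^13·0.42^3 = 0.0348738
  k=14: C(16,14)·0.58^14·0.42^2 = 0.0103198
  k=15: C(16,15)·0.58^15·0.42^1 = 0.0019002
  k=16: C(16,16)·0.58^16·0.42^0 = 0.0001640
Total = 0.1293316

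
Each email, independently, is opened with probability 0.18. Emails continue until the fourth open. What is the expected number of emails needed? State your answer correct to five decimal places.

22.22222

Y = total emails until the fourth success; negative binomial with r=4, p=0.18.
E[Y] = r / p = 4 / 0.18 = 22.2222222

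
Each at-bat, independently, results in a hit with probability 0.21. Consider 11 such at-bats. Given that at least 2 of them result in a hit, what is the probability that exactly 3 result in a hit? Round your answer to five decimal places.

X ~ Binomial(11, 0.21). Want P(X=3 | X≥2) = P(X=3) / P(X≥2).
P(X=3) = C(11,3)·0.21^3·0.79^8 = 0.2318241
P(X≥2) = 1 − 0.0747994 − 0.2187172 = 0.7064834
Ratio = 0.2318241 / 0.7064834 = 0.3281380

0.32814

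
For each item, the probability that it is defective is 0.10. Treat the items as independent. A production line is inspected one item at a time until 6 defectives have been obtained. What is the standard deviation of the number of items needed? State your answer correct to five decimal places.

Y = total items until the sixth success; negative binomial with r=6, p=0.10.
SD(Y) = √[r(1−p)/p²] = √(540.0000000) = 23.2379001

23.23790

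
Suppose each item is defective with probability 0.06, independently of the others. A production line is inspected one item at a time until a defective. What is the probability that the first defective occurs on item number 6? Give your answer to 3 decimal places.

0.044

Geometric (trials to first success), p = 0.06.
P(Y = 6) = (1−p)^5 · p = 0.7339 · 0.06 = 0.04403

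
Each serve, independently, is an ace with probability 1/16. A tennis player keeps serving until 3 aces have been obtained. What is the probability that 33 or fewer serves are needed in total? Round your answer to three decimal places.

Finishing within 33 serves ⇔ at least 3 successes in the first 33. With X ~ Binomial(33, 0.0625), P(Y ≤ 33) = 1 − P(X ≤ 2).
  k=0: C(33,0)·0.0625^0·0.9375^33 = 0.11886
  k=1: C(33,1)·0.0625^1·0.9375^32 = 0.26150
  k=2: C(33,2)·0.0625^2·0.9375^31 = 0.27894
1 − 0.65930 = 0.34070

0.341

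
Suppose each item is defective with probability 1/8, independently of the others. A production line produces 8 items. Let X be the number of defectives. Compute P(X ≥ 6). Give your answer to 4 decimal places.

0.0001

X ~ Binomial(8, 0.125); P(X ≥ 6) = Σ C(8,k) p^k (1−p)^(8−k) over k:
  k=6: C(8,6)·0.125^6·0.875^2 = 0.000082
  k=7: C(8,7)·0.125^7·0.875^1 = 0.000003
  k=8: C(8,8)·0.125^8·0.875^0 = 0.000000
Total = 0.000085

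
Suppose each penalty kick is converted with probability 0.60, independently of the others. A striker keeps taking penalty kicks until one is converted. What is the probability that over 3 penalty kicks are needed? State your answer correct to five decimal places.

Y = number of penalty kicks to the first success; geometric, p = 0.60.
P(Y > 3) = P(first 3 all fail) = (1−p)^3 = 0.0640000

0.06400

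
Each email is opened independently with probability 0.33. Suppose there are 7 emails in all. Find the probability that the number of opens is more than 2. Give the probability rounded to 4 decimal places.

X ~ Binomial(7, 0.33); P(X ≥ 3) = Σ C(7,k) p^k (1−p)^(7−k) over k:
  k=3: C(7,3)·0.33^3·0.67^4 = 0.253460
  k=4: C(7,4)·0.33^4·0.67^3 = 0.124838
  k=5: C(7,5)·0.33^5·0.67^2 = 0.036893
  k=6: C(7,6)·0.33^6·0.67^1 = 0.006057
  k=7: C(7,7)·0.33^7·0.67^0 = 0.000426
Total = 0.421674

0.4217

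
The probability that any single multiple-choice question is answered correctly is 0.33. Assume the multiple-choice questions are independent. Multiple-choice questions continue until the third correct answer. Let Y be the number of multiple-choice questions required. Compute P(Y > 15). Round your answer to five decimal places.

Needing more than 15 multiple-choice questions ⇔ fewer than 3 successes in the first 15. With X ~ Binomial(15, 0.33), P(Y > 15) = P(X ≤ 2).
  k=0: C(15,0)·0.33^0·0.67^15 = 0.0024611
  k=1: C(15,1)·0.33^1·0.67^14 = 0.0181825
  k=2: C(15,2)·0.33^2·0.67^13 = 0.0626888
P(X ≤ 2) = 0.0833323

0.08333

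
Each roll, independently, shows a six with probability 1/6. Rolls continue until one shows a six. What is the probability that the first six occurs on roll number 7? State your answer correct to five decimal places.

0.05582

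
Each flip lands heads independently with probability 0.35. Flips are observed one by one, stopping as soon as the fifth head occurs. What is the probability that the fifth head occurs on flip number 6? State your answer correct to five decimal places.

Y = trial on which the fifth success occurs; negative binomial, r=5, p=0.35.
P(Y=6) = C(5,4) · p^5 · (1−p)^1
= 5 · 0.0052522 · 0.65 = 0.0170696

0.01707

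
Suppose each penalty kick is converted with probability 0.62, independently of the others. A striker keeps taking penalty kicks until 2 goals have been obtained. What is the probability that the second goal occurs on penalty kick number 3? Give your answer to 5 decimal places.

0.29214

Y = trial on which the second success occurs; negative binomial, r=2, p=0.62.
P(Y=3) = C(2,1) · p^2 · (1−p)^1
= 2 · 0.3844 · 0.38 = 0.2921440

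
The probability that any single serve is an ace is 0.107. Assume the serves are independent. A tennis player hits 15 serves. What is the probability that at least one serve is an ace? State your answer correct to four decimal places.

0.8169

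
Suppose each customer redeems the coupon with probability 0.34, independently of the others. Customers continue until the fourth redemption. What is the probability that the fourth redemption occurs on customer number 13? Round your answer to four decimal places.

0.0699

Y = trial on which the fourth success occurs; negative binomial, r=4, p=0.34.
P(Y=13) = C(12,3) · p^4 · (1−p)^9
= 220 · 0.013363 · 0.023763 = 0.069861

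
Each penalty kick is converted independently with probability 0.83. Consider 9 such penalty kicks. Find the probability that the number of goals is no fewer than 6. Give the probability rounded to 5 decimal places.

0.94879

X ~ Binomial(9, 0.83); P(X ≥ 6) = Σ C(9,k) p^k (1−p)^(9−k) over k:
  k=6: C(9,6)·0.83^6·0.17^3 = 0.1349257
  k=7: C(9,7)·0.83^7·0.17^2 = 0.2823235
  k=8: C(9,8)·0.83^8·0.17^1 = 0.3446007
  k=9: C(9,9)·0.83^9·0.17^0 = 0.1869403
Total = 0.9487901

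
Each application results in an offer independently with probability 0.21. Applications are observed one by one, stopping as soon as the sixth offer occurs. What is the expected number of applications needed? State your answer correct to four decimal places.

28.5714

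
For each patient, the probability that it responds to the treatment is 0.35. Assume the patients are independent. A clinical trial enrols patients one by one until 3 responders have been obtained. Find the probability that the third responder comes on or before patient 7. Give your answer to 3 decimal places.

Finishing within 7 patients ⇔ at least 3 successes in the first 7. With X ~ Binomial(7, 0.35), P(Y ≤ 7) = 1 − P(X ≤ 2).
  k=0: C(7,0)·0.35^0·0.65^7 = 0.04902
  k=1: C(7,1)·0.35^1·0.65^6 = 0.18478
  k=2: C(7,2)·0.35^2·0.65^5 = 0.29848
1 − 0.53228 = 0.46772

0.468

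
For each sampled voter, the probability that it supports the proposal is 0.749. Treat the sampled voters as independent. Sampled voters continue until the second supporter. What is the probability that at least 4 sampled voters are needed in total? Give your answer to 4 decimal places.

Needing more than 3 sampled voters ⇔ fewer than 2 successes in the first 3. With X ~ Binomial(3, 0.749), P(Y > 3) = P(X ≤ 1).
  k=0: C(3,0)·0.749^0·0.251^3 = 0.015813
  k=1: C(3,1)·0.749^1·0.251^2 = 0.141563
P(X ≤ 1) = 0.157376

0.1574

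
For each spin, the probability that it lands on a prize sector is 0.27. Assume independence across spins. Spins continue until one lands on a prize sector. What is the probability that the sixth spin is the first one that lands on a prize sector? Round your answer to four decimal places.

Geometric (trials to first success), p = 0.27.
P(Y = 6) = (1−p)^5 · p = 0.20731 · 0.27 = 0.055973

0.0560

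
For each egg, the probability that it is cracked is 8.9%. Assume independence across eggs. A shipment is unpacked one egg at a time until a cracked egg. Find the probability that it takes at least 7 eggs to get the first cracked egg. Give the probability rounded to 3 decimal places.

Y = number of eggs to the first success; geometric, p = 0.089.
P(Y > 6) = P(first 6 all fail) = (1−p)^6 = 0.57162

0.572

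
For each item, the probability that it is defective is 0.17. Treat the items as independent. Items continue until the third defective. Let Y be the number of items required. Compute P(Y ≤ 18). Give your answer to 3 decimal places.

Finishing within 18 items ⇔ at least 3 successes in the first 18. With X ~ Binomial(18, 0.17), P(Y ≤ 18) = 1 − P(X ≤ 2).
  k=0: C(18,0)·0.17^0·0.83^18 = 0.03495
  k=1: C(18,1)·0.17^1·0.83^17 = 0.12884
  k=2: C(18,2)·0.17^2·0.83^16 = 0.22430
1 − 0.38809 = 0.61191

0.612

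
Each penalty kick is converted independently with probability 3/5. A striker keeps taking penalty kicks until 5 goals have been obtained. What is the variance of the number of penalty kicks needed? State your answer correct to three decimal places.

5.556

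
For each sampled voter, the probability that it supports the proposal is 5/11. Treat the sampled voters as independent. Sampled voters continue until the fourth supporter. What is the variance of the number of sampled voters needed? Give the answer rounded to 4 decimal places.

Y = total sampled voters until the fourth success; negative binomial with r=4, p=0.454545.
Var(Y) = r(1−p)/p² = 4·0.545455 / 0.454545² = 10.560000

10.5600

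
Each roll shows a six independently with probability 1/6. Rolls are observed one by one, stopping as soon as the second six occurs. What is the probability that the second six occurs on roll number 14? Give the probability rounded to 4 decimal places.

Y = trial on which the second success occurs; negative binomial, r=2, p=0.166667.
P(Y=14) = C(13,1) · p^2 · (1−p)^12
= 13 · 0.027778 · 0.11216 = 0.040501

0.0405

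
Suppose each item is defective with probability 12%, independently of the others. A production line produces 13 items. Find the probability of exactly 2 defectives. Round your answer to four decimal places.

0.2753

X ~ Binomial(n=13, p=0.12).
P(X=2) = C(13,2) · p^2 · (1−p)^11
= 78 · 0.0144 · 0.24508 = 0.275275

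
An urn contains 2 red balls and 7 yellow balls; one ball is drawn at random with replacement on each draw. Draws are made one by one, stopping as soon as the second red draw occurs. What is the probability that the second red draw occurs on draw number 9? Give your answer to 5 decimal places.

Y = trial on which the second success occurs; negative binomial, r=2, p=0.222222.
P(Y=9) = C(8,1) · p^2 · (1−p)^7
= 8 · 0.049383 · 0.17218 = 0.0680227

0.06802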